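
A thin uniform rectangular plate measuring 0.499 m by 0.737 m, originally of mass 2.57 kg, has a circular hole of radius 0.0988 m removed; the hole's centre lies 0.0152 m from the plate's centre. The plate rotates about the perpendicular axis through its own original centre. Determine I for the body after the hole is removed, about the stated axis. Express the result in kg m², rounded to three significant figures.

Unpierced body about its centre: I₀ = (1/12)M(a²+b²) = (1/12)(2.57)[(0.499)² + (0.737)²] = 0.16966 kg m².
The removed disk has mass m = M·πr²/(ab) = (2.57)·π(0.0988)²/(0.499·0.737) = 0.2143 kg (same uniform areal density).
Its moment of inertia about the rotation axis (parallel-axis theorem): I_hole = (1/2)mr² + md² = (1/2)(0.2143)(0.0988)² + (0.2143)(0.0152)² = 0.0010955 kg m².
Treating the hole as negative mass, I = I₀ − I_hole = 0.16966 − 0.0010955 = 0.16856 kg m².

0.169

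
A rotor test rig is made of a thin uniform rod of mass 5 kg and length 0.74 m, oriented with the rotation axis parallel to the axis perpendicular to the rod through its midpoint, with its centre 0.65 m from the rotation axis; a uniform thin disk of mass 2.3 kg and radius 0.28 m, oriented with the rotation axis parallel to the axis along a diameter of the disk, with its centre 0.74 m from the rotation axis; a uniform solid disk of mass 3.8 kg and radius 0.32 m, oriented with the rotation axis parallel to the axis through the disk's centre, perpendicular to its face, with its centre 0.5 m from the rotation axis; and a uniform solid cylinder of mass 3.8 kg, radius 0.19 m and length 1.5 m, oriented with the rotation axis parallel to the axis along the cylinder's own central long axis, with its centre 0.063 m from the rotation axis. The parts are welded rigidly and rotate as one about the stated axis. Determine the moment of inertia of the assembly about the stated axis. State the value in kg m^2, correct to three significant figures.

4.87

Thin rod: I_cm = (1/12)ML² = (1/12)(5)(0.74)² = 0.22817 kg m^2; centre at d = 0.65 m, so the parallel axis theorem gives I = 0.22817 + (5)(0.65)² = 2.3407 kg m^2.
Thin disk: I_cm = (1/4)MR² = (1/4)(2.3)(0.28)² = 0.04508 kg m^2; centre at d = 0.74 m, so the parallel axis theorem gives I = 0.04508 + (2.3)(0.74)² = 1.3046 kg m^2.
Solid disk: I_cm = (1/2)MR² = (1/2)(3.8)(0.32)² = 0.19456 kg m^2; centre at d = 0.5 m, so the parallel axis theorem gives I = 0.19456 + (3.8)(0.5)² = 1.1446 kg m^2.
Solid cylinder: I_cm = (1/2)MR² = (1/2)(3.8)(0.19)² = 0.06859 kg m^2; centre at d = 0.063 m, so the parallel axis theorem gives I = 0.06859 + (3.8)(0.063)² = 0.083672 kg m^2.
Total I = 2.3407 + 1.3046 + 1.1446 + 0.083672 = 4.8735 kg m^2.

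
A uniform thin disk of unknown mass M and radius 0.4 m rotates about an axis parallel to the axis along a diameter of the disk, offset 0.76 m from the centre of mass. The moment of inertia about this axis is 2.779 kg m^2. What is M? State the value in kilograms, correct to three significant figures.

I = I_cm + Md² = (1/4)MR² + Md² = M·[0.25·(0.4)² + (0.76)²] = M·0.6176.
So M = 2.779 / 0.6176 = 4.4997 kg.

4.50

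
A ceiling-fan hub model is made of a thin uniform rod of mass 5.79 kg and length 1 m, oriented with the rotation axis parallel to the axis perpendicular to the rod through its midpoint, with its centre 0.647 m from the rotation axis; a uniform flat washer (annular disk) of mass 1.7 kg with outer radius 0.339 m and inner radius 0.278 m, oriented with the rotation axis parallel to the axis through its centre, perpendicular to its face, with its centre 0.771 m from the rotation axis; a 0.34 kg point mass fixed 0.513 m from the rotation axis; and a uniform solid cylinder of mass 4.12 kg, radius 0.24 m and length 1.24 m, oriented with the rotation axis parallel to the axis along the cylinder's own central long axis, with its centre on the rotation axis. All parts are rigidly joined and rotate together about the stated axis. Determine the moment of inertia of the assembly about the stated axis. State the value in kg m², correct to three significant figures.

Thin rod: I_cm = (1/12)ML² = (1/12)(5.79)(1)² = 0.4825 kg m²; centre at d = 0.647 m, so the parallel axis theorem gives I = 0.4825 + (5.79)(0.647)² = 2.9062 kg m².
Annular disk: I_cm = (1/2)M(R²+r²) = (1/2)(1.7)[(0.339)² + (0.278)²] = 0.16337 kg m²; centre at d = 0.771 m, so the parallel axis theorem gives I = 0.16337 + (1.7)(0.771)² = 1.1739 kg m².
Point mass: I_cm = 0; centre at d = 0.513 m, so the parallel axis theorem gives I = 0 + (0.34)(0.513)² = 0.089477 kg m².
Solid cylinder: I_cm = (1/2)MR² = (1/2)(4.12)(0.24)² = 0.11866 kg m²; axis through the centre, so I = 0.11866 kg m².
Total I = 2.9062 + 1.1739 + 0.089477 + 0.11866 = 4.2883 kg m².

4.29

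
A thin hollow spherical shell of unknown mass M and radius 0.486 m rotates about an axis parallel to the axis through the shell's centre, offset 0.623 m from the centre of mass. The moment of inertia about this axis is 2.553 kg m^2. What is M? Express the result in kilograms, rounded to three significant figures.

4.68

I = I_cm + Md² = (2/3)MR² + Md² = M·[0.666667·(0.486)² + (0.623)²] = M·0.54559.
So M = 2.553 / 0.54559 = 4.6793 kg.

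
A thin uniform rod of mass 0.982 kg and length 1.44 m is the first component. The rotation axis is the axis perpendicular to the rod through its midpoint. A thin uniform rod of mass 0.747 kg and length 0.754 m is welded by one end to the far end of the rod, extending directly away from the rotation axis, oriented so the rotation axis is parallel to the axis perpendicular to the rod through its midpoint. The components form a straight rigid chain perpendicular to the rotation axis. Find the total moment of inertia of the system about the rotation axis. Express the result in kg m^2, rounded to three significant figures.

Thin rod: I_cm = (1/12)ML² = (1/12)(0.982)(1.44)² = 0.16969 kg m^2; axis through the centre, so I = 0.16969 kg m^2.
Thin rod: I_cm = (1/12)ML² = (1/12)(0.747)(0.754)² = 0.03539 kg m^2; centre at d = 0.72 + 0.377 = 1.097 m, so the parallel axis theorem gives I = 0.03539 + (0.747)(1.097)² = 0.93434 kg m^2.
Total I = 0.16969 + 0.93434 = 1.104 kg m^2.

1.10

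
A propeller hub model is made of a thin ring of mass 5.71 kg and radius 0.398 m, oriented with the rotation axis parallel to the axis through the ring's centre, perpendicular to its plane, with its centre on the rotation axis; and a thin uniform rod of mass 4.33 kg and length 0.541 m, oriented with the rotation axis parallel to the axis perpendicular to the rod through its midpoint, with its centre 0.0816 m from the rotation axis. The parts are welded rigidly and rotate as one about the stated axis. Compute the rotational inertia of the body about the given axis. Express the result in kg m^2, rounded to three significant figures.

1.04

Thin ring: I_cm = MR² = (5.71)(0.398)² = 0.90449 kg m^2; axis through the centre, so I = 0.90449 kg m^2.
Thin rod: I_cm = (1/12)ML² = (1/12)(4.33)(0.541)² = 0.10561 kg m^2; centre at d = 0.0816 m, so I = I_cm + Md² gives I = 0.10561 + (4.33)(0.0816)² = 0.13444 kg m^2.
Total I = 0.90449 + 0.13444 = 1.0389 kg m^2.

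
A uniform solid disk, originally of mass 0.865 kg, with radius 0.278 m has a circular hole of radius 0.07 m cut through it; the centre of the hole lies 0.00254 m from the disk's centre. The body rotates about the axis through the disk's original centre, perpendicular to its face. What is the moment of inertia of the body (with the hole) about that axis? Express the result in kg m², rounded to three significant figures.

Unpierced body about its centre: I₀ = (1/2)MR² = (1/2)(0.865)(0.278)² = 0.033425 kg m².
The removed disk has mass m = M·(r/R)² = (0.865)(0.07/0.278)² = 0.054843 kg (same uniform areal density).
Its moment of inertia about the rotation axis (parallel-axis theorem): I_hole = (1/2)mr² + md² = (1/2)(0.054843)(0.07)² + (0.054843)(0.00254)² = 0.00013472 kg m².
Treating the hole as negative mass, I = I₀ − I_hole = 0.033425 − 0.00013472 = 0.033291 kg m².

0.0333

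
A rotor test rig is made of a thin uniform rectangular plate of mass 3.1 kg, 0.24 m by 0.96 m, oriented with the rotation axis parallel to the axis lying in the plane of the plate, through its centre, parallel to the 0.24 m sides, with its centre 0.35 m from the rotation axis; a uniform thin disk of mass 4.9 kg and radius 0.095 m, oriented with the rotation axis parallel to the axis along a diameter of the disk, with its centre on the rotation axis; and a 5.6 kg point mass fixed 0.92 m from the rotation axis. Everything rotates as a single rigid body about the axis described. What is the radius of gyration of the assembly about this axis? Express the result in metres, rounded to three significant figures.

Rectangular plate: I_cm = (1/12)Mb² = (1/12)(3.1)(0.96)² = 0.23808 kg·m²; centre at d = 0.35 m, so the parallel axis theorem gives I = 0.23808 + (3.1)(0.35)² = 0.61783 kg·m².
Thin disk: I_cm = (1/4)MR² = (1/4)(4.9)(0.095)² = 0.011056 kg·m²; axis through the centre, so I = 0.011056 kg·m².
Point mass: I_cm = 0; centre at d = 0.92 m, so the parallel axis theorem gives I = 0 + (5.6)(0.92)² = 4.7398 kg·m².
Total I = 5.3687 kg·m²; total mass M = 13.6 kg.
k = √(I/M) = √(5.3687/13.6) = 0.6283 m.

0.628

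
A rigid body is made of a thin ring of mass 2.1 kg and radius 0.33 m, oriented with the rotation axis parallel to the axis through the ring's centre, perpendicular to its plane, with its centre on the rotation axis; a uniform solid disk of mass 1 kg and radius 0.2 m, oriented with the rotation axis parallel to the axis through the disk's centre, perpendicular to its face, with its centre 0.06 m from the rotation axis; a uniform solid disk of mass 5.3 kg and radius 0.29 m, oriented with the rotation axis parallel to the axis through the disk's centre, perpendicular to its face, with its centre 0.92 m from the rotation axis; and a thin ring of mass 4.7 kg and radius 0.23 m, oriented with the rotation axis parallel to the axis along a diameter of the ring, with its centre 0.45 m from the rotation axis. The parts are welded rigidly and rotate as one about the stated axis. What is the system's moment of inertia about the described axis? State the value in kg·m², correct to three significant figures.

6.04

Thin ring: I_cm = MR² = (2.1)(0.33)² = 0.22869 kg·m²; axis through the centre, so I = 0.22869 kg·m².
Solid disk: I_cm = (1/2)MR² = (1/2)(1)(0.2)² = 0.02 kg·m²; centre at d = 0.06 m, so the parallel axis theorem gives I = 0.02 + (1)(0.06)² = 0.0236 kg·m².
Solid disk: I_cm = (1/2)MR² = (1/2)(5.3)(0.29)² = 0.22286 kg·m²; centre at d = 0.92 m, so the parallel axis theorem gives I = 0.22286 + (5.3)(0.92)² = 4.7088 kg·m².
Thin ring: I_cm = (1/2)MR² = (1/2)(4.7)(0.23)² = 0.12432 kg·m²; centre at d = 0.45 m, so the parallel axis theorem gives I = 0.12432 + (4.7)(0.45)² = 1.0761 kg·m².
Total I = 0.22869 + 0.0236 + 4.7088 + 1.0761 = 6.0371 kg·m².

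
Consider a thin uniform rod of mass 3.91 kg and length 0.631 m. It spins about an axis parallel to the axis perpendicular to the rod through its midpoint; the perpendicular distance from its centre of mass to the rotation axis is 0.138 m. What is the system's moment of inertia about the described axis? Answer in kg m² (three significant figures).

I_cm = (1/12)ML² = (1/12)(3.91)(0.631)² = 0.12973 kg m²; centre at d = 0.138 m, so I = I_cm + Md² gives I = 0.12973 + (3.91)(0.138)² = 0.2042 kg m².

0.204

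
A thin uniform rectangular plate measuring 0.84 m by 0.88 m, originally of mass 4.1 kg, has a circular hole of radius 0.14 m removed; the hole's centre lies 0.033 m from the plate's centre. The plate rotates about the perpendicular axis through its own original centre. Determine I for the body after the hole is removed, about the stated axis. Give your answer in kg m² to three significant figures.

0.502

Unpierced body about its centre: I₀ = (1/12)M(a²+b²) = (1/12)(4.1)[(0.84)² + (0.88)²] = 0.50567 kg m².
The removed disk has mass m = M·πr²/(ab) = (4.1)·π(0.14)²/(0.84·0.88) = 0.34153 kg (same uniform areal density).
Its moment of inertia about the rotation axis (parallel-axis theorem): I_hole = (1/2)mr² + md² = (1/2)(0.34153)(0.14)² + (0.34153)(0.033)² = 0.0037189 kg m².
Treating the hole as negative mass, I = I₀ − I_hole = 0.50567 − 0.0037189 = 0.50195 kg m².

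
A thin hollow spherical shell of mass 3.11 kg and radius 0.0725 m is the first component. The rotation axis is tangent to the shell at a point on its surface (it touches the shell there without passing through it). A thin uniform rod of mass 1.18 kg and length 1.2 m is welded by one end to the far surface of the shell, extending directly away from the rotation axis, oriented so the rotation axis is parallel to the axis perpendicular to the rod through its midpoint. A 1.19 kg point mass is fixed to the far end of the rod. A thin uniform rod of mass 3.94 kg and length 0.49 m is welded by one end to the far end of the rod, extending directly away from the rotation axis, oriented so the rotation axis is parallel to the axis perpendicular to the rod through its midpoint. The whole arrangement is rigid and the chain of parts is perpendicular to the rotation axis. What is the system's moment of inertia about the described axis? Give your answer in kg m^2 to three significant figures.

13.0

Spherical shell: I_cm = (2/3)MR² = (2/3)(3.11)(0.0725)² = 0.010898 kg m^2; centre at d = 0.0725 m, so I = I_cm + Md² gives I = 0.010898 + (3.11)(0.0725)² = 0.027245 kg m^2.
Thin rod: I_cm = (1/12)ML² = (1/12)(1.18)(1.2)² = 0.1416 kg m^2; centre at d = 0.0725 + 0.0725 + 0.6 = 0.745 m, so I = I_cm + Md² gives I = 0.1416 + (1.18)(0.745)² = 0.79653 kg m^2.
Point mass: I_cm = 0; centre at d = 0.0725 + 0.0725 + 0.6 + 0.6 = 1.345 m, so I = I_cm + Md² gives I = 0 + (1.19)(1.345)² = 2.1527 kg m^2.
Thin rod: I_cm = (1/12)ML² = (1/12)(3.94)(0.49)² = 0.078833 kg m^2; centre at d = 0.0725 + 0.0725 + 0.6 + 0.6 + 0.245 = 1.59 m, so I = I_cm + Md² gives I = 0.078833 + (3.94)(1.59)² = 10.04 kg m^2.
Total I = 0.027245 + 0.79653 + 2.1527 + 10.04 = 13.016 kg m^2.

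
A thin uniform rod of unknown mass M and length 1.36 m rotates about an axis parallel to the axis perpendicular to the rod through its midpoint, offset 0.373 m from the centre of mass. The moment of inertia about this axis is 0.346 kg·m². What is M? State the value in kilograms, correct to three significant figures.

1.18

I = I_cm + Md² = (1/12)ML² + Md² = M·[0.0833333·(1.36)² + (0.373)²] = M·0.29326.
So M = 0.346 / 0.29326 = 1.1798 kg.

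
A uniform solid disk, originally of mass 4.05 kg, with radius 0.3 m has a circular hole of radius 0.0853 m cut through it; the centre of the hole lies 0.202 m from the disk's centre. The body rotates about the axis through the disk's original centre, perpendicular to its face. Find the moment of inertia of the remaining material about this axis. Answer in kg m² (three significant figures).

Unpierced body about its centre: I₀ = (1/2)MR² = (1/2)(4.05)(0.3)² = 0.18225 kg m².
The removed disk has mass m = M·(r/R)² = (4.05)(0.0853/0.3)² = 0.32742 kg (same uniform areal density).
Its moment of inertia about the rotation axis (parallel-axis theorem): I_hole = (1/2)mr² + md² = (1/2)(0.32742)(0.0853)² + (0.32742)(0.202)² = 0.014551 kg m².
Treating the hole as negative mass, I = I₀ − I_hole = 0.18225 − 0.014551 = 0.1677 kg m².

0.168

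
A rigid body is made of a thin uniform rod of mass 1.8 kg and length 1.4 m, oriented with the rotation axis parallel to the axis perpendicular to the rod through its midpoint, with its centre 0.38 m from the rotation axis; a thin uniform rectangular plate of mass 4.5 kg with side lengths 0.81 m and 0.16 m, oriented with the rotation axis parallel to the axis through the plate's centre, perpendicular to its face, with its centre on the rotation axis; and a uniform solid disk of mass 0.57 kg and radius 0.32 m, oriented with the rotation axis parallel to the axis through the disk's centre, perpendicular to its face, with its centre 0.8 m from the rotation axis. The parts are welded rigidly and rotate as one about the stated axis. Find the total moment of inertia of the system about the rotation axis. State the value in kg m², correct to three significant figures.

Thin rod: I_cm = (1/12)ML² = (1/12)(1.8)(1.4)² = 0.294 kg m²; centre at d = 0.38 m, so I = I_cm + Md² gives I = 0.294 + (1.8)(0.38)² = 0.55392 kg m².
Rectangular plate: I_cm = (1/12)M(a²+b²) = (1/12)(4.5)[(0.81)² + (0.16)²] = 0.25564 kg m²; axis through the centre, so I = 0.25564 kg m².
Solid disk: I_cm = (1/2)MR² = (1/2)(0.57)(0.32)² = 0.029184 kg m²; centre at d = 0.8 m, so I = I_cm + Md² gives I = 0.029184 + (0.57)(0.8)² = 0.39398 kg m².
Total I = 0.55392 + 0.25564 + 0.39398 = 1.2035 kg m².

1.20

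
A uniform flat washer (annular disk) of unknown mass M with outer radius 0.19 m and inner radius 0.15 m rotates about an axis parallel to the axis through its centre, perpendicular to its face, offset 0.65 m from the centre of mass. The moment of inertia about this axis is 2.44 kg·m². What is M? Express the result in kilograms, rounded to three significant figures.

I = I_cm + Md² = (1/2)M(R²+r²) + Md² = M·[0.5·[(0.19)² + (0.15)²] + (0.65)²] = M·0.4518.
So M = 2.44 / 0.4518 = 5.4006 kg.

5.40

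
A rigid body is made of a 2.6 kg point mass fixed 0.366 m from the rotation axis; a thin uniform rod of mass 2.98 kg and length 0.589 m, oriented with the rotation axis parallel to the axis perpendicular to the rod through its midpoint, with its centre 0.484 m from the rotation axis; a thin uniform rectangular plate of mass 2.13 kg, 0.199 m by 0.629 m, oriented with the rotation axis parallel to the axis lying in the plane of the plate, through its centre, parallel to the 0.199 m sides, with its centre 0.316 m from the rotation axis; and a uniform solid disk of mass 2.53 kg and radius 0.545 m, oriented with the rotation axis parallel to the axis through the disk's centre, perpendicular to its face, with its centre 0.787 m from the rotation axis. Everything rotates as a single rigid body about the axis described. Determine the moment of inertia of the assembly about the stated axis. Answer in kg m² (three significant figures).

Point mass: I_cm = 0; centre at d = 0.366 m, so the parallel axis theorem gives I = 0 + (2.6)(0.366)² = 0.34829 kg m².
Thin rod: I_cm = (1/12)ML² = (1/12)(2.98)(0.589)² = 0.086152 kg m²; centre at d = 0.484 m, so the parallel axis theorem gives I = 0.086152 + (2.98)(0.484)² = 0.78423 kg m².
Rectangular plate: I_cm = (1/12)Mb² = (1/12)(2.13)(0.629)² = 0.070226 kg m²; centre at d = 0.316 m, so the parallel axis theorem gives I = 0.070226 + (2.13)(0.316)² = 0.28292 kg m².
Solid disk: I_cm = (1/2)MR² = (1/2)(2.53)(0.545)² = 0.37574 kg m²; centre at d = 0.787 m, so the parallel axis theorem gives I = 0.37574 + (2.53)(0.787)² = 1.9427 kg m².
Total I = 0.34829 + 0.78423 + 0.28292 + 1.9427 = 3.3582 kg m².

3.36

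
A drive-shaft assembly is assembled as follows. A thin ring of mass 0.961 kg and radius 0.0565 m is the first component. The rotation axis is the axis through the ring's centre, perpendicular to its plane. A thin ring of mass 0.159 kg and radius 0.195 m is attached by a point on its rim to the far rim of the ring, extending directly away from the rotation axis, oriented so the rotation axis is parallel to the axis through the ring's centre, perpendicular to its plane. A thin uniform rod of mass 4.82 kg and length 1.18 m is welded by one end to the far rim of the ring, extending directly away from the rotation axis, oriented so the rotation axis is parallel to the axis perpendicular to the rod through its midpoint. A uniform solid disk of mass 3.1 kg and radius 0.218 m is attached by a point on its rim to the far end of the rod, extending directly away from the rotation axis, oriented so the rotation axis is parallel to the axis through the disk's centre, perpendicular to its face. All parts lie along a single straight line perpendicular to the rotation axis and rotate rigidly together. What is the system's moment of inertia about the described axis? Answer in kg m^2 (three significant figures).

Thin ring: I_cm = MR² = (0.961)(0.0565)² = 0.0030678 kg m^2; axis through the centre, so I = 0.0030678 kg m^2.
Thin ring: I_cm = MR² = (0.159)(0.195)² = 0.006046 kg m^2; centre at d = 0.0565 + 0.195 = 0.2515 m, so the parallel axis theorem gives I = 0.006046 + (0.159)(0.2515)² = 0.016103 kg m^2.
Thin rod: I_cm = (1/12)ML² = (1/12)(4.82)(1.18)² = 0.55928 kg m^2; centre at d = 0.0565 + 0.195 + 0.195 + 0.59 = 1.0365 m, so the parallel axis theorem gives I = 0.55928 + (4.82)(1.0365)² = 5.7376 kg m^2.
Solid disk: I_cm = (1/2)MR² = (1/2)(3.1)(0.218)² = 0.073662 kg m^2; centre at d = 0.0565 + 0.195 + 0.195 + 0.59 + 0.59 + 0.218 = 1.8445 m, so the parallel axis theorem gives I = 0.073662 + (3.1)(1.8445)² = 10.62 kg m^2.
Total I = 0.0030678 + 0.016103 + 5.7376 + 10.62 = 16.377 kg m^2.

16.4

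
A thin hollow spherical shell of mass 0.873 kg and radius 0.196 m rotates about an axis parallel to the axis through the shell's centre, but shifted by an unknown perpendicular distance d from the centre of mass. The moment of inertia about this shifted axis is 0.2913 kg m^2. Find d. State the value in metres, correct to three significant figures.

About the centre-of-mass axis, I_cm = (2/3)MR² = (2/3)(0.873)(0.196)² = 0.022358 kg m^2.
Parallel axis theorem: I = I_cm + Md², so Md² = 0.2913 − 0.022358 = 0.26894 kg m^2.
d = √(0.26894 / 0.873) = 0.55504 m.

0.555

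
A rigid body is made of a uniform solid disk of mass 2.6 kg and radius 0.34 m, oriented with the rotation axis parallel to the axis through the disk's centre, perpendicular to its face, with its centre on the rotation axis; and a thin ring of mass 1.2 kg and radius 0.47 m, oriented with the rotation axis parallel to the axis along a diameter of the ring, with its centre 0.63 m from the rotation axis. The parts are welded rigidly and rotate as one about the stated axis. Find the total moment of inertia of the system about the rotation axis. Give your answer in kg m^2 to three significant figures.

Solid disk: I_cm = (1/2)MR² = (1/2)(2.6)(0.34)² = 0.15028 kg m^2; axis through the centre, so I = 0.15028 kg m^2.
Thin ring: I_cm = (1/2)MR² = (1/2)(1.2)(0.47)² = 0.13254 kg m^2; centre at d = 0.63 m, so I = I_cm + Md² gives I = 0.13254 + (1.2)(0.63)² = 0.60882 kg m^2.
Total I = 0.15028 + 0.60882 = 0.7591 kg m^2.

0.759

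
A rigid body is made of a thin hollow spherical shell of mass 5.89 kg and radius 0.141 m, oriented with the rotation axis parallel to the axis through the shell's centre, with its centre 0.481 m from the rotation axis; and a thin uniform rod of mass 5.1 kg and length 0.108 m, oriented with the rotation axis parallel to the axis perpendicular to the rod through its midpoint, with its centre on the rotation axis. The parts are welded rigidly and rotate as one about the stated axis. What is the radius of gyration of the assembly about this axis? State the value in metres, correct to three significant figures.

0.363

Spherical shell: I_cm = (2/3)MR² = (2/3)(5.89)(0.141)² = 0.078066 kg m²; centre at d = 0.481 m, so I = I_cm + Md² gives I = 0.078066 + (5.89)(0.481)² = 1.4408 kg m².
Thin rod: I_cm = (1/12)ML² = (1/12)(5.1)(0.108)² = 0.0049572 kg m²; axis through the centre, so I = 0.0049572 kg m².
Total I = 1.4457 kg m²; total mass M = 10.99 kg.
k = √(I/M) = √(1.4457/10.99) = 0.3627 m.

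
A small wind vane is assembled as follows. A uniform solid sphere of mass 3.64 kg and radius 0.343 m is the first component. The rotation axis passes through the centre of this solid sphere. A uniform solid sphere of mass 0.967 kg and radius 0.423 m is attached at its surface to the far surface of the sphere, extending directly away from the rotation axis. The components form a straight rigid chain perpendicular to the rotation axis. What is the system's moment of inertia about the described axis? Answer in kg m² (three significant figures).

Solid sphere: I_cm = (2/5)MR² = (2/5)(3.64)(0.343)² = 0.1713 kg m²; axis through the centre, so I = 0.1713 kg m².
Solid sphere: I_cm = (2/5)MR² = (2/5)(0.967)(0.423)² = 0.06921 kg m²; centre at d = 0.343 + 0.423 = 0.766 m, so I = I_cm + Md² gives I = 0.06921 + (0.967)(0.766)² = 0.6366 kg m².
Total I = 0.1713 + 0.6366 = 0.8079 kg m².

0.808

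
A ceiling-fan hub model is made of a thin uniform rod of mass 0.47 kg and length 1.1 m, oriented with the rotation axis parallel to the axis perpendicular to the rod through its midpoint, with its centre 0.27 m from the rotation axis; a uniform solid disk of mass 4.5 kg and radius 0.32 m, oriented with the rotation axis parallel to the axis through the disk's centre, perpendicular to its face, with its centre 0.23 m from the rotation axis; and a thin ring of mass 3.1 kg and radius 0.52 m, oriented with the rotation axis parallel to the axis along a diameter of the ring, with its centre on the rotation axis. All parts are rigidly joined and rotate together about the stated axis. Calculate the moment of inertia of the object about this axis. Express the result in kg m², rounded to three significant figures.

Thin rod: I_cm = (1/12)ML² = (1/12)(0.47)(1.1)² = 0.047392 kg m²; centre at d = 0.27 m, so the parallel axis theorem gives I = 0.047392 + (0.47)(0.27)² = 0.081655 kg m².
Solid disk: I_cm = (1/2)MR² = (1/2)(4.5)(0.32)² = 0.2304 kg m²; centre at d = 0.23 m, so the parallel axis theorem gives I = 0.2304 + (4.5)(0.23)² = 0.46845 kg m².
Thin ring: I_cm = (1/2)MR² = (1/2)(3.1)(0.52)² = 0.41912 kg m²; axis through the centre, so I = 0.41912 kg m².
Total I = 0.081655 + 0.46845 + 0.41912 = 0.96922 kg m².

0.969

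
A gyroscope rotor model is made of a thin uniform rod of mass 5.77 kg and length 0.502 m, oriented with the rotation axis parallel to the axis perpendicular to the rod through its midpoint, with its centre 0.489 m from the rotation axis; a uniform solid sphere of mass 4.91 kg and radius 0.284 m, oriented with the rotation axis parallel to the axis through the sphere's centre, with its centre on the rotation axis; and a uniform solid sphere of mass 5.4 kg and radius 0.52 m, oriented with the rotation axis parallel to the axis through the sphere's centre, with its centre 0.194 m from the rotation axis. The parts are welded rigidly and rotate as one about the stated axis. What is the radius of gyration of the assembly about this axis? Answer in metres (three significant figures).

Thin rod: I_cm = (1/12)ML² = (1/12)(5.77)(0.502)² = 0.12117 kg m²; centre at d = 0.489 m, so the parallel axis theorem gives I = 0.12117 + (5.77)(0.489)² = 1.5009 kg m².
Solid sphere: I_cm = (2/5)MR² = (2/5)(4.91)(0.284)² = 0.15841 kg m²; axis through the centre, so I = 0.15841 kg m².
Solid sphere: I_cm = (2/5)MR² = (2/5)(5.4)(0.52)² = 0.58406 kg m²; centre at d = 0.194 m, so the parallel axis theorem gives I = 0.58406 + (5.4)(0.194)² = 0.7873 kg m².
Total I = 2.4466 kg m²; total mass M = 16.08 kg.
k = √(I/M) = √(2.4466/16.08) = 0.39007 m.

0.390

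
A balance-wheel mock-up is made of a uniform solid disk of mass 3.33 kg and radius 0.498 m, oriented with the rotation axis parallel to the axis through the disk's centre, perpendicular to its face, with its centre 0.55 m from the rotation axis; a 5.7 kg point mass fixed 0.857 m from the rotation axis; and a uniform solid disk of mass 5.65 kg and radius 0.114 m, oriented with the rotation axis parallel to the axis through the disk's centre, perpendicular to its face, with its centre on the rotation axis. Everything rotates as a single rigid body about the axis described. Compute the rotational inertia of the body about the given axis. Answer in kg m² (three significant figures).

Solid disk: I_cm = (1/2)MR² = (1/2)(3.33)(0.498)² = 0.41293 kg m²; centre at d = 0.55 m, so the parallel axis theorem gives I = 0.41293 + (3.33)(0.55)² = 1.4203 kg m².
Point mass: I_cm = 0; centre at d = 0.857 m, so the parallel axis theorem gives I = 0 + (5.7)(0.857)² = 4.1864 kg m².
Solid disk: I_cm = (1/2)MR² = (1/2)(5.65)(0.114)² = 0.036714 kg m²; axis through the centre, so I = 0.036714 kg m².
Total I = 1.4203 + 4.1864 + 0.036714 = 5.6433 kg m².

5.64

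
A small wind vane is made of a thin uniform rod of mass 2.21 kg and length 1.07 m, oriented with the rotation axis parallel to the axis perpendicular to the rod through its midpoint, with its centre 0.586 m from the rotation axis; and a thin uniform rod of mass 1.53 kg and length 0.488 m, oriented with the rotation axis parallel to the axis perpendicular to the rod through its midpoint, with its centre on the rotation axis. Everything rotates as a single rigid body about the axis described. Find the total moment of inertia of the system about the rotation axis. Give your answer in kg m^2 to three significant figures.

1.00

Thin rod: I_cm = (1/12)ML² = (1/12)(2.21)(1.07)² = 0.21085 kg m^2; centre at d = 0.586 m, so the parallel axis theorem gives I = 0.21085 + (2.21)(0.586)² = 0.96976 kg m^2.
Thin rod: I_cm = (1/12)ML² = (1/12)(1.53)(0.488)² = 0.030363 kg m^2; axis through the centre, so I = 0.030363 kg m^2.
Total I = 0.96976 + 0.030363 = 1.0001 kg m^2.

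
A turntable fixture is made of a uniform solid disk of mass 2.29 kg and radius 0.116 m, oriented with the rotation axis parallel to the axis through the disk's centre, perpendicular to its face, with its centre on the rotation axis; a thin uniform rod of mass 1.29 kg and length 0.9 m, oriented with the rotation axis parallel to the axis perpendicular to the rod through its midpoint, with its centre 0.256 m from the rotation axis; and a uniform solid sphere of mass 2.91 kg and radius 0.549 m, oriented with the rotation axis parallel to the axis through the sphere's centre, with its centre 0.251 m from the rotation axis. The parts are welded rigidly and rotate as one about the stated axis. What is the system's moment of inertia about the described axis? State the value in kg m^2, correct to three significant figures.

Solid disk: I_cm = (1/2)MR² = (1/2)(2.29)(0.116)² = 0.015407 kg m^2; axis through the centre, so I = 0.015407 kg m^2.
Thin rod: I_cm = (1/12)ML² = (1/12)(1.29)(0.9)² = 0.087075 kg m^2; centre at d = 0.256 m, so the parallel axis theorem gives I = 0.087075 + (1.29)(0.256)² = 0.17162 kg m^2.
Solid sphere: I_cm = (2/5)MR² = (2/5)(2.91)(0.549)² = 0.35083 kg m^2; centre at d = 0.251 m, so the parallel axis theorem gives I = 0.35083 + (2.91)(0.251)² = 0.53416 kg m^2.
Total I = 0.015407 + 0.17162 + 0.53416 = 0.72119 kg m^2.

0.721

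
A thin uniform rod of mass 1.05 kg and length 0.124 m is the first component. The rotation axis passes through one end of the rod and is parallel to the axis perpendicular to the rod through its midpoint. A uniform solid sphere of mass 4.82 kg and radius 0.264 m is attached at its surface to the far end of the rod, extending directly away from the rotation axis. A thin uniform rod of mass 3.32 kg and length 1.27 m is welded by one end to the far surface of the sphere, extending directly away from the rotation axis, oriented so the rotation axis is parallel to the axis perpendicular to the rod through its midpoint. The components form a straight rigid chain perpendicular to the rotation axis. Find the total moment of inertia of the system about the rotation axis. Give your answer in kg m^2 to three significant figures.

Thin rod: I_cm = (1/12)ML² = (1/12)(1.05)(0.124)² = 0.0013454 kg m^2; centre at d = 0.062 m, so the parallel axis theorem gives I = 0.0013454 + (1.05)(0.062)² = 0.0053816 kg m^2.
Solid sphere: I_cm = (2/5)MR² = (2/5)(4.82)(0.264)² = 0.13437 kg m^2; centre at d = 0.062 + 0.062 + 0.264 = 0.388 m, so the parallel axis theorem gives I = 0.13437 + (4.82)(0.388)² = 0.86 kg m^2.
Thin rod: I_cm = (1/12)ML² = (1/12)(3.32)(1.27)² = 0.44624 kg m^2; centre at d = 0.062 + 0.062 + 0.264 + 0.264 + 0.635 = 1.287 m, so the parallel axis theorem gives I = 0.44624 + (3.32)(1.287)² = 5.9454 kg m^2.
Total I = 0.0053816 + 0.86 + 5.9454 = 6.8108 kg m^2.

6.81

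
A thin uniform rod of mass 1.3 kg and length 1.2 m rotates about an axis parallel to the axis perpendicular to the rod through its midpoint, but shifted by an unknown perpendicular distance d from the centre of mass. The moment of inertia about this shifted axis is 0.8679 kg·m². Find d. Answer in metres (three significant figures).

0.740

About the centre-of-mass axis, I_cm = (1/12)ML² = (1/12)(1.3)(1.2)² = 0.156 kg·m².
Parallel axis theorem: I = I_cm + Md², so Md² = 0.8679 − 0.156 = 0.7119 kg·m².
d = √(0.7119 / 1.3) = 0.74001 m.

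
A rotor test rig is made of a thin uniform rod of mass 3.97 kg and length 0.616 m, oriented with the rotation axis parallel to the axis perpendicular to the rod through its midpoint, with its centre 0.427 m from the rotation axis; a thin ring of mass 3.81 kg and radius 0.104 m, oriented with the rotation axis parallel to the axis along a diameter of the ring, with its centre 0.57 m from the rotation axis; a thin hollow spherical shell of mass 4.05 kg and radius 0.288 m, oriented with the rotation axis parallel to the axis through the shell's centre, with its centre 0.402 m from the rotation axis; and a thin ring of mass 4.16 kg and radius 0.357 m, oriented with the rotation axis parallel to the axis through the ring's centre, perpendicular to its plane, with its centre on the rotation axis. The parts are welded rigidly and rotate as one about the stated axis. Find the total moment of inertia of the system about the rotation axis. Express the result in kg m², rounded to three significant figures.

3.52

Thin rod: I_cm = (1/12)ML² = (1/12)(3.97)(0.616)² = 0.12554 kg m²; centre at d = 0.427 m, so I = I_cm + Md² gives I = 0.12554 + (3.97)(0.427)² = 0.84938 kg m².
Thin ring: I_cm = (1/2)MR² = (1/2)(3.81)(0.104)² = 0.020604 kg m²; centre at d = 0.57 m, so I = I_cm + Md² gives I = 0.020604 + (3.81)(0.57)² = 1.2585 kg m².
Spherical shell: I_cm = (2/3)MR² = (2/3)(4.05)(0.288)² = 0.22395 kg m²; centre at d = 0.402 m, so I = I_cm + Md² gives I = 0.22395 + (4.05)(0.402)² = 0.87845 kg m².
Thin ring: I_cm = MR² = (4.16)(0.357)² = 0.53019 kg m²; axis through the centre, so I = 0.53019 kg m².
Total I = 0.84938 + 1.2585 + 0.87845 + 0.53019 = 3.5165 kg m².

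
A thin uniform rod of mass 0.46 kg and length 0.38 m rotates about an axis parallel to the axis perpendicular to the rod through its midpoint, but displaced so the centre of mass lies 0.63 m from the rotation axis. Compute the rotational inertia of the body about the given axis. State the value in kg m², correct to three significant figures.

0.188

I_cm = (1/12)ML² = (1/12)(0.46)(0.38)² = 0.0055353 kg m²; centre at d = 0.63 m, so the parallel axis theorem gives I = 0.0055353 + (0.46)(0.63)² = 0.18811 kg m².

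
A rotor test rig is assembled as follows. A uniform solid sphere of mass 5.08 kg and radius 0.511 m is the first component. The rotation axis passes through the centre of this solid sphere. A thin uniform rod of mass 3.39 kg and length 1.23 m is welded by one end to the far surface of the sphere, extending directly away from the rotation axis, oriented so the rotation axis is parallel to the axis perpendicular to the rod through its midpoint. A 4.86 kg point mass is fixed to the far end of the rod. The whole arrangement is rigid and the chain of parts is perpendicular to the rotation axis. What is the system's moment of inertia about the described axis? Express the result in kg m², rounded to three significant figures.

20.0

Solid sphere: I_cm = (2/5)MR² = (2/5)(5.08)(0.511)² = 0.5306 kg m²; axis through the centre, so I = 0.5306 kg m².
Thin rod: I_cm = (1/12)ML² = (1/12)(3.39)(1.23)² = 0.42739 kg m²; centre at d = 0.511 + 0.615 = 1.126 m, so the parallel axis theorem gives I = 0.42739 + (3.39)(1.126)² = 4.7255 kg m².
Point mass: I_cm = 0; centre at d = 0.511 + 0.615 + 0.615 = 1.741 m, so the parallel axis theorem gives I = 0 + (4.86)(1.741)² = 14.731 kg m².
Total I = 0.5306 + 4.7255 + 14.731 = 19.987 kg m².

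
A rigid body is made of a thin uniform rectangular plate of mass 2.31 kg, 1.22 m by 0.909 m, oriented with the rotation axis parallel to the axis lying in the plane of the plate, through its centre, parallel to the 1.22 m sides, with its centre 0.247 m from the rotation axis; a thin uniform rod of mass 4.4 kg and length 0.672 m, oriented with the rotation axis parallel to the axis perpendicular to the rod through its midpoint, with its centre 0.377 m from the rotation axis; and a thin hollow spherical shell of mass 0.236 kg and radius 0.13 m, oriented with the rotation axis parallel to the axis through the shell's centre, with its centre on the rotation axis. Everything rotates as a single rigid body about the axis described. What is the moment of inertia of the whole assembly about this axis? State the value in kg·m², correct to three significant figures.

1.09

Rectangular plate: I_cm = (1/12)Mb² = (1/12)(2.31)(0.909)² = 0.15906 kg·m²; centre at d = 0.247 m, so the parallel axis theorem gives I = 0.15906 + (2.31)(0.247)² = 0.29999 kg·m².
Thin rod: I_cm = (1/12)ML² = (1/12)(4.4)(0.672)² = 0.16558 kg·m²; centre at d = 0.377 m, so the parallel axis theorem gives I = 0.16558 + (4.4)(0.377)² = 0.79095 kg·m².
Spherical shell: I_cm = (2/3)MR² = (2/3)(0.236)(0.13)² = 0.0026589 kg·m²; axis through the centre, so I = 0.0026589 kg·m².
Total I = 0.29999 + 0.79095 + 0.0026589 = 1.0936 kg·m².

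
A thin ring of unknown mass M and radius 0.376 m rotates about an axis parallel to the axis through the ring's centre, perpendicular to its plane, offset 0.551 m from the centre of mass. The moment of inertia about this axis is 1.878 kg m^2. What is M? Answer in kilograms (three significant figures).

I = I_cm + Md² = MR² + Md² = M·[1·(0.376)² + (0.551)²] = M·0.44498.
So M = 1.878 / 0.44498 = 4.2204 kg.

4.22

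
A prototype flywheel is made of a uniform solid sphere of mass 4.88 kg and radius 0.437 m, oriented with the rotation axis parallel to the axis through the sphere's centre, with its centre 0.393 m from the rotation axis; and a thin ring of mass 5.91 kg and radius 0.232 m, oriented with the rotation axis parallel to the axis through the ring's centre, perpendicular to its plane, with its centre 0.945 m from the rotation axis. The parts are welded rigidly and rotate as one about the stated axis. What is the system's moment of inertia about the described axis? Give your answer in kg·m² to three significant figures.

Solid sphere: I_cm = (2/5)MR² = (2/5)(4.88)(0.437)² = 0.37277 kg·m²; centre at d = 0.393 m, so I = I_cm + Md² gives I = 0.37277 + (4.88)(0.393)² = 1.1265 kg·m².
Thin ring: I_cm = MR² = (5.91)(0.232)² = 0.3181 kg·m²; centre at d = 0.945 m, so I = I_cm + Md² gives I = 0.3181 + (5.91)(0.945)² = 5.5959 kg·m².
Total I = 1.1265 + 5.5959 = 6.7224 kg·m².

6.72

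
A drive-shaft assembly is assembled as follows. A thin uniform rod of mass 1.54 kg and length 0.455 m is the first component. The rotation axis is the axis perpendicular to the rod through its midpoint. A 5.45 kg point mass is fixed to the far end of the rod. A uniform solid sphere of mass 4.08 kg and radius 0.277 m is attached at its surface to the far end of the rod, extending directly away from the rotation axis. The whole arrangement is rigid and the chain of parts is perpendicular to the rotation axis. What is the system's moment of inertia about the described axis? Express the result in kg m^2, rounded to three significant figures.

1.47

Thin rod: I_cm = (1/12)ML² = (1/12)(1.54)(0.455)² = 0.026568 kg m^2; axis through the centre, so I = 0.026568 kg m^2.
Point mass: I_cm = 0; centre at d = 0.2275 m, so I = I_cm + Md² gives I = 0 + (5.45)(0.2275)² = 0.28207 kg m^2.
Solid sphere: I_cm = (2/5)MR² = (2/5)(4.08)(0.277)² = 0.12522 kg m^2; centre at d = 0.2275 + 0.277 = 0.5045 m, so I = I_cm + Md² gives I = 0.12522 + (4.08)(0.5045)² = 1.1637 kg m^2.
Total I = 0.026568 + 0.28207 + 1.1637 = 1.4723 kg m^2.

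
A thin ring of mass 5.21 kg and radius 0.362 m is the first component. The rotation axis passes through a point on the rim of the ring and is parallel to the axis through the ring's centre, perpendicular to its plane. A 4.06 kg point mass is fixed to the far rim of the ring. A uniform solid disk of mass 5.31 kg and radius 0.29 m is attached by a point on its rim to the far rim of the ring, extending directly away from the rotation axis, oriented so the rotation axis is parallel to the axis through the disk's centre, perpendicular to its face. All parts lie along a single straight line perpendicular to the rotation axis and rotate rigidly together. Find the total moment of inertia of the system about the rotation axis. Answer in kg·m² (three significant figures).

Thin ring: I_cm = MR² = (5.21)(0.362)² = 0.68274 kg·m²; centre at d = 0.362 m, so the parallel axis theorem gives I = 0.68274 + (5.21)(0.362)² = 1.3655 kg·m².
Point mass: I_cm = 0; centre at d = 0.362 + 0.362 = 0.724 m, so the parallel axis theorem gives I = 0 + (4.06)(0.724)² = 2.1282 kg·m².
Solid disk: I_cm = (1/2)MR² = (1/2)(5.31)(0.29)² = 0.22329 kg·m²; centre at d = 0.362 + 0.362 + 0.29 = 1.014 m, so the parallel axis theorem gives I = 0.22329 + (5.31)(1.014)² = 5.683 kg·m².
Total I = 1.3655 + 2.1282 + 5.683 = 9.1766 kg·m².

9.18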